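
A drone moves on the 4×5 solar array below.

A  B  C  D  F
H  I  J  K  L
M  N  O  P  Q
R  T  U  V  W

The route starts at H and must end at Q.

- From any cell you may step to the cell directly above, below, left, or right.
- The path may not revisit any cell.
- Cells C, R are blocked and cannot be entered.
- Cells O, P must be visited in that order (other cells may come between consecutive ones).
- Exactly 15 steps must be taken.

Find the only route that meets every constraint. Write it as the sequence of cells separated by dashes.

The waypoints must appear in the order O, P, with no cell reused.
Route from H: up to A, right to B, down to I, right to J, down to O, left to N, down to T, 2× right (reaching V), 3× up (reaching D), right to F, 2× down (reaching Q) — 15 moves in all.
Check: order respected (O at step 5, P at step 10); 15 moves as required.

H - A - B - I - J - O - N - T - U - V - P - K - D - F - L - Q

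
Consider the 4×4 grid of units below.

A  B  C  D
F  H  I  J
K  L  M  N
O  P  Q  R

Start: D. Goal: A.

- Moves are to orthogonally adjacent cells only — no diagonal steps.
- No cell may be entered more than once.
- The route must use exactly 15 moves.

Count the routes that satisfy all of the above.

8

Need simple routes of exactly 15 moves from D to A (Manhattan distance 3, so 6 moves are spent on a detour and 6 undoing it).
Enumerating: D J N R Q M I C B H L P O K F A | D J N R Q M L P O K F H I C B A | D J N R Q P O K F H L M I C B A | D J N R Q P O K L M I C B H F A | D J I C B H L M N R Q P O K F A | D C I J N R Q M L P O K F H B A | D C B H L M I J N R Q P O K F A | D C B H I J N R Q M L P O K F A.
That gives 8 routes.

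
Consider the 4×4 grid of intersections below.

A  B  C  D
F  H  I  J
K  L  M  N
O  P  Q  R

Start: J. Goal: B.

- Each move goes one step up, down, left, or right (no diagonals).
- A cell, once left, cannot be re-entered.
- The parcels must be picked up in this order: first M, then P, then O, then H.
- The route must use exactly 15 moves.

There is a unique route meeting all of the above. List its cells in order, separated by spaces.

J D C I M N R Q P O K L H F A B

The waypoints must appear in the order M, P, O, H, with no cell reused.
Route from J: up to D, left to C, 2× down (reaching M), right to N, down to R, 3× left (reaching O), up to K, right to L, up to H, left to F, up to A, right to B — 15 moves in all.
Check: order respected (M at step 4, P at step 8, O at step 9, H at step 12); 15 moves as required.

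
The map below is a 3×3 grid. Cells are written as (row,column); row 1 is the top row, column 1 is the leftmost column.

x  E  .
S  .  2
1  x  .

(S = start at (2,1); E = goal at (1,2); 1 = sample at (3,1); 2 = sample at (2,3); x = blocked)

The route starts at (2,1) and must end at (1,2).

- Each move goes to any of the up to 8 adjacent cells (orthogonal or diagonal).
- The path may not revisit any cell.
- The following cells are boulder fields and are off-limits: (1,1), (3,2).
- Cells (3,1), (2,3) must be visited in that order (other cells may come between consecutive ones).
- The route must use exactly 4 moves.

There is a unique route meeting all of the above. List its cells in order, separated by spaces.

(2,1) (3,1) (2,2) (2,3) (1,2)

The waypoints must appear in the order (3,1), (2,3), with no cell reused.
Route from (2,1): down 1 to (3,1), up-right 1 to (2,2), right 1 to (2,3), up-left 1 to (1,2) — 4 moves in all.
Check: order respected (1 at step 1, 2 at step 3); 4 moves as required.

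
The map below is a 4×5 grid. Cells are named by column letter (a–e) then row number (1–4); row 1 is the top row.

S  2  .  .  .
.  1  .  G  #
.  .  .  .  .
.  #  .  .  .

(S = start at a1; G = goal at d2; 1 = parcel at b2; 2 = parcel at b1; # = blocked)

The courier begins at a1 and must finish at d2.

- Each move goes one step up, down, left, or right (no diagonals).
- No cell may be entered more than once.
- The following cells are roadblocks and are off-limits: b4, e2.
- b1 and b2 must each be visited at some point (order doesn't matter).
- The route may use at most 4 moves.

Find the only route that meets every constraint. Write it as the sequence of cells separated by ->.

The 4-move cap with required stops at b1, b2 leaves no slack for detours.
Route from a1: right 1 to b1, down 1 to b2, right 2 to d2 — 4 moves in all.
Check: all required cells visited; 4 ≤ 4 moves.

a1 -> b1 -> b2 -> c2 -> d2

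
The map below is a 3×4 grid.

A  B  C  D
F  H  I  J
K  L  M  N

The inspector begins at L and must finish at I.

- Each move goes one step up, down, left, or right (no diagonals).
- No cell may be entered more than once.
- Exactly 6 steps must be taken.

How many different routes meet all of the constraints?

Need simple routes of exactly 6 moves from L to I (Manhattan distance 2, so 2 moves are spent on a detour and 2 undoing it).
Enumerating: L H B C D J I | L H F A B C I | L K F A B H I | L K F A B C I | L K F H B C I | L M N J D C I.
That gives 6 routes.

6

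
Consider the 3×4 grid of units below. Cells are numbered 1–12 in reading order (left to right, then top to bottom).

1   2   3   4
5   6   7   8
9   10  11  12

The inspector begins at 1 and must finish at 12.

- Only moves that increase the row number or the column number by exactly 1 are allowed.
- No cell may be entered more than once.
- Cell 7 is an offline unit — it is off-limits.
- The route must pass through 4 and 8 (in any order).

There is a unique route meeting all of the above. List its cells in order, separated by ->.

Moves only go right or down, so the column and row indices never decrease.
Route from 1: 3× right (reaching 4), 2× down (reaching 12) — 5 moves in all.
Check: all required cells visited.

1 -> 2 -> 3 -> 4 -> 8 -> 12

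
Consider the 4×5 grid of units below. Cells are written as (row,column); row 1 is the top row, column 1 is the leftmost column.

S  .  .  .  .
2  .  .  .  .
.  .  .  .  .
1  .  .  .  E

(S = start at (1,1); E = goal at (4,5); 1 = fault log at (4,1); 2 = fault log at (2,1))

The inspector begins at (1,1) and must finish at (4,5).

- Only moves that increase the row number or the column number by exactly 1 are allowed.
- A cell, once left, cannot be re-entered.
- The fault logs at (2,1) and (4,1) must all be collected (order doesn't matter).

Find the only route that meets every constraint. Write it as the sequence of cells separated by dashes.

Moves only go right or down, so the column and row indices never decrease.
Route from (1,1): 3× down (reaching (4,1)), 4× right (reaching (4,5)) — 7 moves in all.
Check: all required cells visited.

(1,1) - (2,1) - (3,1) - (4,1) - (4,2) - (4,3) - (4,4) - (4,5)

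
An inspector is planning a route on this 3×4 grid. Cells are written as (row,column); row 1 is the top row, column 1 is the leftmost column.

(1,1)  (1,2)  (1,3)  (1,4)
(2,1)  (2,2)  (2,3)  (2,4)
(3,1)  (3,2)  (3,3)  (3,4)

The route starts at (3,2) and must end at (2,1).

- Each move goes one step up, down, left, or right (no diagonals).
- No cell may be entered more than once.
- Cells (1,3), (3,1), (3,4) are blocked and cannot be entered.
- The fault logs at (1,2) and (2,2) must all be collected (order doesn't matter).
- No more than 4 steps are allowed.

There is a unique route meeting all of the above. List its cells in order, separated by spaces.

(3,2) (2,2) (1,2) (1,1) (2,1)

The 4-move cap with required stops at (1,2), (2,2) leaves no slack for detours.
Route from (3,2): up 2 to (1,2), left 1 to (1,1), down 1 to (2,1) — 4 moves in all.
Check: all required cells visited; 4 ≤ 4 moves.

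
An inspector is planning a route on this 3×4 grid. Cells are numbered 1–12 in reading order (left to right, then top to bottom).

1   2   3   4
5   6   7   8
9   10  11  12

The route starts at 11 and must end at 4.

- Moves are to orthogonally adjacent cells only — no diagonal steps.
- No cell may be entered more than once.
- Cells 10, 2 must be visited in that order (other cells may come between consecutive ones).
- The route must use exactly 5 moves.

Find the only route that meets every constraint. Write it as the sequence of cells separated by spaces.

The waypoints must appear in the order 10, 2, with no cell reused.
Route from 11: left 1 to 10, up 2 to 2, right 2 to 4 — 5 moves in all.
Check: order respected (10 at step 1, 2 at step 3); 5 moves as required.

11 10 6 2 3 4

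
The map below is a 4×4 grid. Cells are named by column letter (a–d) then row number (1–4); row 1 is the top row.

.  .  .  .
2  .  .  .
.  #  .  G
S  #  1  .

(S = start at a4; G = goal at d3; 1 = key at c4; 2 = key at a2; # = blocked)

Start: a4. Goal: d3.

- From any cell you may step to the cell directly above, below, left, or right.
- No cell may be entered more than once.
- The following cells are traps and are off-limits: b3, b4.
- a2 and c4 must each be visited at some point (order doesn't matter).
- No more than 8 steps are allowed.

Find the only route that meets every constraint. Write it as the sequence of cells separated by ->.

The 8-move cap with required stops at a2, c4 leaves no slack for detours.
Route from a4: up 2 to a2, right 2 to c2, down 2 to c4, right 1 to d4, up 1 to d3 — 8 moves in all.
Check: all required cells visited; 8 ≤ 8 moves.

a4 -> a3 -> a2 -> b2 -> c2 -> c3 -> c4 -> d4 -> d3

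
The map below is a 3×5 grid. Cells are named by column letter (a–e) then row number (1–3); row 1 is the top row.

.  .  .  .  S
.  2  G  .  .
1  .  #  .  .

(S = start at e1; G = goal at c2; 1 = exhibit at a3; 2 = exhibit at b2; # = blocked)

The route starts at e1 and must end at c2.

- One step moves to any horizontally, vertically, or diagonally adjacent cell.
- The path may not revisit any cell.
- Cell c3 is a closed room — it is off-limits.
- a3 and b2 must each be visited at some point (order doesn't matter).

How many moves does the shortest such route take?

6

Any route passes through a3 and b2 in some order between e1 and c2. Summing Chebyshev distances along each leg and taking the cheapest ordering (e1 → a3 → b2 → c2) gives a lower bound of 4 + 1 + 1 = 6 moves.
A route of 6 moves achieves this: e1 → d1 → c1 → b2 → a3 → b3 → c2.
Since 6 matches the lower bound, it is optimal.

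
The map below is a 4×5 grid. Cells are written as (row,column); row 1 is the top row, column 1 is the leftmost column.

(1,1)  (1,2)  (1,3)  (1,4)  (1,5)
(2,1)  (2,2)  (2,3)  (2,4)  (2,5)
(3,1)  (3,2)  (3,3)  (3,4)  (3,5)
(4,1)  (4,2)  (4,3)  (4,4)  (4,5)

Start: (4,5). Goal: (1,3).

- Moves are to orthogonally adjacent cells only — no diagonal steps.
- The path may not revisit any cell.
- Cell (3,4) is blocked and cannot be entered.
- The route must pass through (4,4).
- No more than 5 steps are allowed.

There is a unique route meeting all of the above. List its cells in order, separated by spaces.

Any route must reach (4,4) and still end at (1,3) within 5 moves, so the order of the required stops is forced.
Route from (4,5): 2× left (reaching (4,3)), 3× up (reaching (1,3)) — 5 moves in all.
Check: all required cells visited; 5 ≤ 5 moves.

(4,5) (4,4) (4,3) (3,3) (2,3) (1,3)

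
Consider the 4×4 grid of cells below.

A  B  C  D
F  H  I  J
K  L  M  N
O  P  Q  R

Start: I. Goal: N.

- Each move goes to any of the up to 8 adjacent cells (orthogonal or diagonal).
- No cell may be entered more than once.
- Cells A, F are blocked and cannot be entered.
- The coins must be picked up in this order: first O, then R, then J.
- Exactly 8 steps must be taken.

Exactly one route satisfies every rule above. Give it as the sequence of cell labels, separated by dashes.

The waypoints must appear in the order O, R, J, with no cell reused.
Route from I: 2× down-left (reaching O), 3× right (reaching R), up-left to M, up-right to J, down to N — 8 moves in all.
Check: order respected (O at step 2, R at step 5, J at step 7); 8 moves as required.

I - L - O - P - Q - R - M - J - N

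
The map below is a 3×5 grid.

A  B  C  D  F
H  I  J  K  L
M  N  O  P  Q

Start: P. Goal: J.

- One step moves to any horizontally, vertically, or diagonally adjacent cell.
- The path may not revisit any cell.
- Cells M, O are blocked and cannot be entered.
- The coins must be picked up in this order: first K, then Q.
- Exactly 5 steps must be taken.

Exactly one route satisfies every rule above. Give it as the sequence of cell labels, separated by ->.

P -> K -> Q -> L -> D -> J

The waypoints must appear in the order K, Q, with no cell reused.
Route from P: up 1 to K, down-right 1 to Q, up 1 to L, up-left 1 to D, down-left 1 to J — 5 moves in all.
Check: order respected (K at step 1, Q at step 2); 5 moves as required.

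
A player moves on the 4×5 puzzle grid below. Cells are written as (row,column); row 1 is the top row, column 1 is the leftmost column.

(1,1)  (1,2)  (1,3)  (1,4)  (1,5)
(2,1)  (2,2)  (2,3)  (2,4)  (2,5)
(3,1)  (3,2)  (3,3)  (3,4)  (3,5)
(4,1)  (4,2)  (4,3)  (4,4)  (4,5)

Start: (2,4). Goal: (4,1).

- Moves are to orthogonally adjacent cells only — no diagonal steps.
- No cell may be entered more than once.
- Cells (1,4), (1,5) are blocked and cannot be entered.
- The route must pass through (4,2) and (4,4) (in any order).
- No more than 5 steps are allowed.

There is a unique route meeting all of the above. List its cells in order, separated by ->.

The 5-move cap with required stops at (4,2), (4,4) leaves no slack for detours.
Route from (2,4): 2× down (reaching (4,4)), 3× left (reaching (4,1)) — 5 moves in all.
Check: all required cells visited; 5 ≤ 5 moves.

(2,4) -> (3,4) -> (4,4) -> (4,3) -> (4,2) -> (4,1)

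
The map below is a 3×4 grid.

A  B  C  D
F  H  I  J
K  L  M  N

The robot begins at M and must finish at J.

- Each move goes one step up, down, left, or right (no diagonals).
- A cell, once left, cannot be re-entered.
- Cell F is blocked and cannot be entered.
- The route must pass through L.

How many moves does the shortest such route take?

4

Any route passes through L somewhere between M and J. Summing Manhattan distances along the two legs (M → L → J) gives a lower bound of 1 + 3 = 4 moves.
A route of 4 moves achieves this: M → L → H → I → J.
Since 4 matches the lower bound, it is optimal.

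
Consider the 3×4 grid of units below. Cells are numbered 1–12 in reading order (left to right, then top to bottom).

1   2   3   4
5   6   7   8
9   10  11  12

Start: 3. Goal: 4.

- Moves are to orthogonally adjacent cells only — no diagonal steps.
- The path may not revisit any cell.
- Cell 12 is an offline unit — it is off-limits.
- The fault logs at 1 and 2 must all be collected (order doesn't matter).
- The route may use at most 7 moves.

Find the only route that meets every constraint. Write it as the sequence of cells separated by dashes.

3 - 2 - 1 - 5 - 6 - 7 - 8 - 4

The 7-move cap with required stops at 1, 2 leaves no slack for detours.
Route from 3: 2× left (reaching 1), down to 5, 3× right (reaching 8), up to 4 — 7 moves in all.
Check: all required cells visited; 7 ≤ 7 moves.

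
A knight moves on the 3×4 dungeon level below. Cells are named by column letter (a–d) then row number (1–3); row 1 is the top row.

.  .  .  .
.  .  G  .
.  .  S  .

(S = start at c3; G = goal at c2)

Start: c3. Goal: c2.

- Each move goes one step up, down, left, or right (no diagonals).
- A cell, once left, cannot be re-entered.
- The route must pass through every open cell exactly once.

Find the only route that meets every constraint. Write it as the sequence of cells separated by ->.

c3 -> d3 -> d2 -> d1 -> c1 -> b1 -> a1 -> a2 -> a3 -> b3 -> b2 -> c2

Need to visit all 12 open cells exactly once, starting at c3 and ending at c2.
Route from c3: right 1 to d3, up 2 to d1, left 3 to a1, down 2 to a3, right 1 to b3, up 1 to b2, right 1 to c2 — 11 moves in all.
Check: all 12 open cells covered.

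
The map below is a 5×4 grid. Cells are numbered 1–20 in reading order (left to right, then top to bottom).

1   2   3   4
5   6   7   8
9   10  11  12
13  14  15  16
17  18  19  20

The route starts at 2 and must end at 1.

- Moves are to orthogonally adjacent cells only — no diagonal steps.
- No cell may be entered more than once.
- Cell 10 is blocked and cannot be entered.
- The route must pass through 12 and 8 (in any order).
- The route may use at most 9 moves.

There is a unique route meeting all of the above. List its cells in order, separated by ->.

2 -> 3 -> 4 -> 8 -> 12 -> 11 -> 7 -> 6 -> 5 -> 1

The budget equals the shortest possible length, so every move has to be on a shortest route through the required cells.
Route from 2: right 2 to 4, down 2 to 12, left 1 to 11, up 1 to 7, left 2 to 5, up 1 to 1 — 9 moves in all.
Check: all required cells visited; 9 ≤ 9 moves.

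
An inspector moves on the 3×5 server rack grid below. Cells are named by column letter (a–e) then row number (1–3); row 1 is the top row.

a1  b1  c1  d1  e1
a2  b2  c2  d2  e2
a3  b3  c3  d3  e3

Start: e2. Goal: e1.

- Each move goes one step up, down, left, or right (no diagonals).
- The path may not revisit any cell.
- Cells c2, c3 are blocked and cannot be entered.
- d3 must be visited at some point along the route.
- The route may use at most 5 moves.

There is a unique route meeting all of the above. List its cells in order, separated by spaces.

e2 e3 d3 d2 d1 e1

Any route must reach d3 and still end at e1 within 5 moves, so the order of the required stops is forced.
Route from e2: down 1 to e3, left 1 to d3, up 2 to d1, right 1 to e1 — 5 moves in all.
Check: all required cells visited; 5 ≤ 5 moves.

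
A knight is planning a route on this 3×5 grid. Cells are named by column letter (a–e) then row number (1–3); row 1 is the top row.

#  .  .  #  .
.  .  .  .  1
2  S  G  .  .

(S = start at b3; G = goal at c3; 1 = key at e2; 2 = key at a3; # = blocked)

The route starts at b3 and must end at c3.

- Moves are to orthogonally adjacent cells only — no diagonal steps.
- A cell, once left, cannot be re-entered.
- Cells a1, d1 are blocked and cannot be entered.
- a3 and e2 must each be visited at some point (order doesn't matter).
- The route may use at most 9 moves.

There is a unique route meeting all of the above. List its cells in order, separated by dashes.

The 9-move cap with required stops at a3, e2 leaves no slack for detours.
Route from b3: left 1 to a3, up 1 to a2, right 4 to e2, down 1 to e3, left 2 to c3 — 9 moves in all.
Check: all required cells visited; 9 ≤ 9 moves.

b3 - a3 - a2 - b2 - c2 - d2 - e2 - e3 - d3 - c3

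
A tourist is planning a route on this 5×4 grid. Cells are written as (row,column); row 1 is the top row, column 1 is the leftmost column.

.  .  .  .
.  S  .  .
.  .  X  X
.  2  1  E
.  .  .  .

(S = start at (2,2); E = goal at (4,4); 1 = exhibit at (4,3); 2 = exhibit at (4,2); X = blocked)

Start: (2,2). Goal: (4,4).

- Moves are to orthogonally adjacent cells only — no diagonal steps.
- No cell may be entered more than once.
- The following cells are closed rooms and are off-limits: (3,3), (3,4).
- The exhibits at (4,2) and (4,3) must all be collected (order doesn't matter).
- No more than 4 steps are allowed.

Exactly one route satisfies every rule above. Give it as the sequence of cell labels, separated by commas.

Any route must reach (4,2) and (4,3) and still end at (4,4) within 4 moves, so the order of the required stops is forced.
Route from (2,2): 2× down (reaching (4,2)), 2× right (reaching (4,4)) — 4 moves in all.
Check: all required cells visited; 4 ≤ 4 moves.

(2,2), (3,2), (4,2), (4,3), (4,4)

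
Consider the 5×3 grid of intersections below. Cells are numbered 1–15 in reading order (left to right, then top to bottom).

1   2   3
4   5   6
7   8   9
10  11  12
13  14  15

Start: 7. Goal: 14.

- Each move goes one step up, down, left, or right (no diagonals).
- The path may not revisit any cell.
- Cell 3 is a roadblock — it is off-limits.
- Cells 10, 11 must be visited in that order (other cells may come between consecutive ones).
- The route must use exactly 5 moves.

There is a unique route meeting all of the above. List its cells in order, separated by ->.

7 -> 10 -> 11 -> 12 -> 15 -> 14

The waypoints must appear in the order 10, 11, with no cell reused.
Route from 7: down to 10, 2× right (reaching 12), down to 15, left to 14 — 5 moves in all.
Check: order respected (10 at step 1, 11 at step 2); 5 moves as required.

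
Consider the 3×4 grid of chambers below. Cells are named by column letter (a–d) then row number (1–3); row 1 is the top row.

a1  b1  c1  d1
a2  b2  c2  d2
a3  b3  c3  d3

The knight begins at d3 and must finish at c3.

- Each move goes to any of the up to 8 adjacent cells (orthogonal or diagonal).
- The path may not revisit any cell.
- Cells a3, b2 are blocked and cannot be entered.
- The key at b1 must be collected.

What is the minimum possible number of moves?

Any route passes through b1 somewhere between d3 and c3. Summing Chebyshev distances along the two legs (d3 → b1 → c3) gives a lower bound of 2 + 2 = 4 moves.
The shortest route satisfying every rule uses 5 moves: d3 → c2 → b1 → c1 → d2 → c3.
The no-revisit rule (legs can't share cells) pushes the minimum above the 4-move bound; an exhaustive check rules out every length from 4 to 4, leaving 5 as the minimum.

5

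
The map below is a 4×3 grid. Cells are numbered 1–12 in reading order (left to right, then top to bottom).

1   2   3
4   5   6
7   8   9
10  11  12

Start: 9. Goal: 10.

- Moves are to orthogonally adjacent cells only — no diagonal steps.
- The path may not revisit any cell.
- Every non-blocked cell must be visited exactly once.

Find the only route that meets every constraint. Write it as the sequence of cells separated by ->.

9 -> 12 -> 11 -> 8 -> 5 -> 6 -> 3 -> 2 -> 1 -> 4 -> 7 -> 10

Need to visit all 12 open cells exactly once, starting at 9 and ending at 10.
Cell 12 has only two open neighbours (9 and 11), so the path must pass straight through it: one of those is the cell it's entered from and the other is where it exits.
Route from 9: down 1 to 12, left 1 to 11, up 2 to 5, right 1 to 6, up 1 to 3, left 2 to 1, down 3 to 10 — 11 moves in all.
Check: all 12 open cells covered.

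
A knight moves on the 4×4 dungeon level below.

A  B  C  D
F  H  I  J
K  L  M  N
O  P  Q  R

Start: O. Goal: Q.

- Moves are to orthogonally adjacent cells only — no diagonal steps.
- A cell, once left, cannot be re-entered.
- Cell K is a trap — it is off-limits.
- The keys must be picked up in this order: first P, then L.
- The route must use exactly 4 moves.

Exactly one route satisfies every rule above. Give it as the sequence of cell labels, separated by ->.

O -> P -> L -> M -> Q

The waypoints must appear in the order P, L, with no cell reused.
Route from O: right to P, up to L, right to M, down to Q — 4 moves in all.
Check: order respected (P at step 1, L at step 2); 4 moves as required.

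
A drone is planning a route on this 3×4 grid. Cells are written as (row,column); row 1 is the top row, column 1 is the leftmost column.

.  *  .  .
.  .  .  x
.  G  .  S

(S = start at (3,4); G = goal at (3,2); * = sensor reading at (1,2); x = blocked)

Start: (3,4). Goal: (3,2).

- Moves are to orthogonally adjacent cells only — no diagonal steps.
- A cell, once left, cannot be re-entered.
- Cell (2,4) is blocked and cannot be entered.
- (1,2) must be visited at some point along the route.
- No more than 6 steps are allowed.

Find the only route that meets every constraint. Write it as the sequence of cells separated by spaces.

Any route must reach (1,2) and still end at (3,2) within 6 moves, so the order of the required stops is forced.
Route from (3,4): left to (3,3), 2× up (reaching (1,3)), left to (1,2), 2× down (reaching (3,2)) — 6 moves in all.
Check: all required cells visited; 6 ≤ 6 moves.

(3,4) (3,3) (2,3) (1,3) (1,2) (2,2) (3,2)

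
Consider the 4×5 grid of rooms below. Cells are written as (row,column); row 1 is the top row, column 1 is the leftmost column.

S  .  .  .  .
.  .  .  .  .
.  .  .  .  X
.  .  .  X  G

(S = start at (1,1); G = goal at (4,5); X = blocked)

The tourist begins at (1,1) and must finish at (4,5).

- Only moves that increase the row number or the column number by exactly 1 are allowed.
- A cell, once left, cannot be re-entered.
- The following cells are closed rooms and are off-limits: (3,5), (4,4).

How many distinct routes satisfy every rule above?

A right/down-only route from (1,1) to (4,5) makes exactly 3 down-moves and 4 right-moves in some order.
With no other constraints that would be C(7,3) = 35 routes.
Subtract routes through each blocked cell (inclusion–exclusion for overlaps): − through (3,5): 15 − through (4,4): 20 → 0.
No route satisfies every constraint, so the count is 0.

0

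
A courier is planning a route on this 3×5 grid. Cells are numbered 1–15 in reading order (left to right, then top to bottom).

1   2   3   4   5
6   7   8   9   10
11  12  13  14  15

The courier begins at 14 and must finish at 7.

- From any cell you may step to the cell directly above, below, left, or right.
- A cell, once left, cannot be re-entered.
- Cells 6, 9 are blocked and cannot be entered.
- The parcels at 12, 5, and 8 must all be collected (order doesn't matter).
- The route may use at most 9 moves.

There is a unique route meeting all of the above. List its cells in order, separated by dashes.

Any route must reach 12, 5, and 8 and still end at 7 within 9 moves, so the order of the required stops is forced.
Route from 14: right 1 to 15, up 2 to 5, left 2 to 3, down 2 to 13, left 1 to 12, up 1 to 7 — 9 moves in all.
Check: all required cells visited; 9 ≤ 9 moves.

14 - 15 - 10 - 5 - 4 - 3 - 8 - 13 - 12 - 7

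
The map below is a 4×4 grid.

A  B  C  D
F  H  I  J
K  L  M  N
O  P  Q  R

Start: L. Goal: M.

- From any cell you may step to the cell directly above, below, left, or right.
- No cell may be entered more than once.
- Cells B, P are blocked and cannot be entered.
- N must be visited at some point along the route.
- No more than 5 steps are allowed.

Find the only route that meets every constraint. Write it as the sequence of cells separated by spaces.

Any route must reach N and still end at M within 5 moves, so the order of the required stops is forced.
Route from L: up 1 to H, right 2 to J, down 1 to N, left 1 to M — 5 moves in all.
Check: all required cells visited; 5 ≤ 5 moves.

L H I J N M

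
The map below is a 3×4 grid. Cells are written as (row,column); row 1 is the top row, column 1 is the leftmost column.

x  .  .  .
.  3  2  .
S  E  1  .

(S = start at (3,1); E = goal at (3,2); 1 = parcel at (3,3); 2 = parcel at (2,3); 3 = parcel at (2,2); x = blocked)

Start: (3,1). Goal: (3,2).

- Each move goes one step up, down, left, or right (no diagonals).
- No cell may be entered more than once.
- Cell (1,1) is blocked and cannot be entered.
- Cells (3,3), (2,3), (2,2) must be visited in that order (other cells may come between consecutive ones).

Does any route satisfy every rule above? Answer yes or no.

no

Ignoring the required order, 6 revisit-free routes from (3,1) to (3,2) pass through all of (3,3), (2,3), and (2,2); the waypoint orders that occur are (2,2) → (2,3) → (3,3) (6) — never (3,3) → (2,3) → (2,2).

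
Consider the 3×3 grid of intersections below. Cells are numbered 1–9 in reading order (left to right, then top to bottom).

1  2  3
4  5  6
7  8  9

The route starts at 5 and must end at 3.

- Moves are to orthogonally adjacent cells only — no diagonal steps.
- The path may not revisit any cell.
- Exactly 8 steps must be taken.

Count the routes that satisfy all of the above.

2

Need simple routes of exactly 8 moves from 5 to 3 (Manhattan distance 2, so 3 moves are spent on a detour and 3 undoing it).
Enumerating: 5 2 1 4 7 8 9 6 3 | 5 6 9 8 7 4 1 2 3.
That gives 2 routes.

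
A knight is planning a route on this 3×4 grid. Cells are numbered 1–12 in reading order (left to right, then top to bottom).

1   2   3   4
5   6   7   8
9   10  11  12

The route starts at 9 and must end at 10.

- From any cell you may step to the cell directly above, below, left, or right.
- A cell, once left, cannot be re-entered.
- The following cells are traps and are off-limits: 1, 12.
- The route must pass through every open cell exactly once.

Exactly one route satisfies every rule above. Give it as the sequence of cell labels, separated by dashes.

Need to visit all 10 open cells exactly once, starting at 9 and ending at 10.
Route from 9: up 1 to 5, right 1 to 6, up 1 to 2, right 2 to 4, down 1 to 8, left 1 to 7, down 1 to 11, left 1 to 10 — 9 moves in all.
Check: all 10 open cells covered.

9 - 5 - 6 - 2 - 3 - 4 - 8 - 7 - 11 - 10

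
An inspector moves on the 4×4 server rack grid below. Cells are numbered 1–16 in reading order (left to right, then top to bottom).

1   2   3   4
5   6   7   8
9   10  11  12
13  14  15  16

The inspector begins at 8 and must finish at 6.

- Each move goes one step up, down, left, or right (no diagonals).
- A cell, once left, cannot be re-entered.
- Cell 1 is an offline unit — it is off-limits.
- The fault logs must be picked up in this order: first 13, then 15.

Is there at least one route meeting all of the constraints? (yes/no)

no

Ignoring the required order, 15 revisit-free routes from 8 to 6 pass through all of 13 and 15; the waypoint orders that occur are 15 → 13 (15) — never 13 → 15.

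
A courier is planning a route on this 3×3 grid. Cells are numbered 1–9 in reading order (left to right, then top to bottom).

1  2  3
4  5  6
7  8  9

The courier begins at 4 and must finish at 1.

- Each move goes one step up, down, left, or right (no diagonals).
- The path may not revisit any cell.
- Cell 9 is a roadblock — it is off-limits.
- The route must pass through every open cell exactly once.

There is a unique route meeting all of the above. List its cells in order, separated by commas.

4, 7, 8, 5, 6, 3, 2, 1

Need to visit all 8 open cells exactly once, starting at 4 and ending at 1.
Cell 6 has only two open neighbours (3 and 5), so the path must pass straight through it: one of those is the cell it's entered from and the other is where it exits.
Route from 4: down 1 to 7, right 1 to 8, up 1 to 5, right 1 to 6, up 1 to 3, left 2 to 1 — 7 moves in all.
Check: all 8 open cells covered.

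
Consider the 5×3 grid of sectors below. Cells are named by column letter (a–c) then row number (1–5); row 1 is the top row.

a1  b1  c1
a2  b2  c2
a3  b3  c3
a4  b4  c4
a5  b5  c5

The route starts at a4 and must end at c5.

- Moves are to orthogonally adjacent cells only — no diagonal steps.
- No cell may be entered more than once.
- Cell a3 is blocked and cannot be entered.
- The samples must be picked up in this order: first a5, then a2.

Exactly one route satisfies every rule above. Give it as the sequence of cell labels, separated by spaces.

a4 a5 b5 b4 b3 b2 a2 a1 b1 c1 c2 c3 c4 c5

The waypoints must appear in the order a5, a2, with no cell reused.
Route from a4: down to a5, right to b5, 3× up (reaching b2), left to a2, up to a1, 2× right (reaching c1), 4× down (reaching c5) — 13 moves in all.
Check: order respected (a5 at step 1, a2 at step 6).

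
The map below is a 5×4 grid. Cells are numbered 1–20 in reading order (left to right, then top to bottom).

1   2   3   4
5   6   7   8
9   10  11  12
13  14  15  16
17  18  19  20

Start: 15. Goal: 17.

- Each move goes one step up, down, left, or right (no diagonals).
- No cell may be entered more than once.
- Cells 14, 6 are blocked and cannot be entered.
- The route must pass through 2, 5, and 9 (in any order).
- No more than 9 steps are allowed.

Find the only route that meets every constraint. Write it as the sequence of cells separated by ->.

15 -> 11 -> 7 -> 3 -> 2 -> 1 -> 5 -> 9 -> 13 -> 17

Any route must reach 2, 5, and 9 and still end at 17 within 9 moves, so the order of the required stops is forced.
Route from 15: 3× up (reaching 3), 2× left (reaching 1), 4× down (reaching 17) — 9 moves in all.
Check: all required cells visited; 9 ≤ 9 moves.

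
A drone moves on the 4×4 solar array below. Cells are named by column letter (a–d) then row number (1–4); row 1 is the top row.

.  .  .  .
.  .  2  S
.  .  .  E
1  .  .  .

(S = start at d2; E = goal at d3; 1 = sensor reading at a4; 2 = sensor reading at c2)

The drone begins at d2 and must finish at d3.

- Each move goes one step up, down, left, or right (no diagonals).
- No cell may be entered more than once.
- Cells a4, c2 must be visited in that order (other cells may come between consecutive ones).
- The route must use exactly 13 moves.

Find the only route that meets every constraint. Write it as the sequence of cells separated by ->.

The waypoints must appear in the order a4, c2, with no cell reused.
Route from d2: up to d1, 3× left (reaching a1), 3× down (reaching a4), right to b4, 2× up (reaching b2), right to c2, down to c3, right to d3 — 13 moves in all.
Check: order respected (1 at step 7, 2 at step 11); 13 moves as required.

d2 -> d1 -> c1 -> b1 -> a1 -> a2 -> a3 -> a4 -> b4 -> b3 -> b2 -> c2 -> c3 -> d3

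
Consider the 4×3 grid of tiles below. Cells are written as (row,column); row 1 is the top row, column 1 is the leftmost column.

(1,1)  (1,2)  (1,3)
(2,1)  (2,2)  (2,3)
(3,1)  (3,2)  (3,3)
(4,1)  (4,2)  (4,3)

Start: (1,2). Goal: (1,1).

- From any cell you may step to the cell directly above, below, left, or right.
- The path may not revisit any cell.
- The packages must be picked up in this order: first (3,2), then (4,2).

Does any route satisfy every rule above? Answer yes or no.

One route that works: (1,2) → (2,2) → (3,2) → (4,2) → (4,1) → (3,1) → (2,1) → (1,1).

yes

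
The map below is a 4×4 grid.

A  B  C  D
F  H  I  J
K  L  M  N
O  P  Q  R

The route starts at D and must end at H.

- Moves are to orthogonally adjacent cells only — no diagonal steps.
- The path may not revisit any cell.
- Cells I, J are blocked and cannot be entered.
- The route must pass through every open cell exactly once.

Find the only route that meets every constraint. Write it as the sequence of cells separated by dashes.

Need to visit all 14 open cells exactly once, starting at D and ending at H.
Route from D: 3× left (reaching A), 3× down (reaching O), 3× right (reaching R), up to N, 2× left (reaching L), up to H — 13 moves in all.
Check: all 14 open cells covered.

D - C - B - A - F - K - O - P - Q - R - N - M - L - H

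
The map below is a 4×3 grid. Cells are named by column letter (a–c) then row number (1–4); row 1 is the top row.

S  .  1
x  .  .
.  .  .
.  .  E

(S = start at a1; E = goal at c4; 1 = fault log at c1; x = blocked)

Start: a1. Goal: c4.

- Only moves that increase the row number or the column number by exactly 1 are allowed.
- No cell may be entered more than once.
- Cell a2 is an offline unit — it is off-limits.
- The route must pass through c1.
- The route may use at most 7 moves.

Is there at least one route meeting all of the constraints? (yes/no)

One route that works: a1 → b1 → c1 → c2 → c3 → c4.

yes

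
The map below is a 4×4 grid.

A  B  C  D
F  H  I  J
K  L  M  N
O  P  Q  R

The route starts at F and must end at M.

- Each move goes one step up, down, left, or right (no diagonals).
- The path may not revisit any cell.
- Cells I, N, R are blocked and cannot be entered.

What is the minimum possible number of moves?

The Manhattan distance from F to M is |2−3| + |1−3| = 3, so at least 3 moves are needed.
A route of 3 moves achieves this: F → K → L → M.
Since 3 matches the lower bound, it is optimal.

3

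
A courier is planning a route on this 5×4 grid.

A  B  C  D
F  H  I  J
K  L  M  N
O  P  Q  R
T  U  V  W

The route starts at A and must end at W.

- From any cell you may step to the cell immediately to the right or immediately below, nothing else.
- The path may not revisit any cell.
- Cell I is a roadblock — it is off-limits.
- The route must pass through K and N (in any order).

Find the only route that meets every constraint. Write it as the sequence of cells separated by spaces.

Moves only go right or down, so the column and row indices never decrease.
Route from A: 2× down (reaching K), 3× right (reaching N), 2× down (reaching W) — 7 moves in all.
Check: all required cells visited.

A F K L M N R W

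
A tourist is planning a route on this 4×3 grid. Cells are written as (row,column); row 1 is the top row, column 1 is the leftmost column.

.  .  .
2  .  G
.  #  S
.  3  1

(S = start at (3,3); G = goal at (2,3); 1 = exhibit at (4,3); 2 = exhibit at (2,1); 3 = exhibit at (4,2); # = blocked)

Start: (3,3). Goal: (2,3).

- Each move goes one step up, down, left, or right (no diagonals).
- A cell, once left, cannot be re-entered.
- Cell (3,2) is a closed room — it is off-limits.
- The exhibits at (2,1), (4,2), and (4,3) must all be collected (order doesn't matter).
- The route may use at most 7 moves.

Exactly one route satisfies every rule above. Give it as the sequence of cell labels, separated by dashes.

The budget equals the shortest possible length, so every move has to be on a shortest route through the required cells.
Route from (3,3): down to (4,3), 2× left (reaching (4,1)), 2× up (reaching (2,1)), 2× right (reaching (2,3)) — 7 moves in all.
Check: all required cells visited; 7 ≤ 7 moves.

(3,3) - (4,3) - (4,2) - (4,1) - (3,1) - (2,1) - (2,2) - (2,3)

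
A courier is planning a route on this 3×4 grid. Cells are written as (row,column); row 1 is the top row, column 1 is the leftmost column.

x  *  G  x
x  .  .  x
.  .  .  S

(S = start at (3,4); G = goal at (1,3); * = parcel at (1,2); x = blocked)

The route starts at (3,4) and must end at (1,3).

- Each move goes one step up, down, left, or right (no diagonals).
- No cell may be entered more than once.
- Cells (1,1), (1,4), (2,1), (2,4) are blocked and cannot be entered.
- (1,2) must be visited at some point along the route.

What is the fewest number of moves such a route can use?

5

Any route passes through (1,2) somewhere between (3,4) and (1,3). Summing Manhattan distances along the two legs ((3,4) → (1,2) → (1,3)) gives a lower bound of 4 + 1 = 5 moves.
A route of 5 moves achieves this: (3,4) → (3,3) → (2,3) → (2,2) → (1,2) → (1,3).
Since 5 matches the lower bound, it is optimal.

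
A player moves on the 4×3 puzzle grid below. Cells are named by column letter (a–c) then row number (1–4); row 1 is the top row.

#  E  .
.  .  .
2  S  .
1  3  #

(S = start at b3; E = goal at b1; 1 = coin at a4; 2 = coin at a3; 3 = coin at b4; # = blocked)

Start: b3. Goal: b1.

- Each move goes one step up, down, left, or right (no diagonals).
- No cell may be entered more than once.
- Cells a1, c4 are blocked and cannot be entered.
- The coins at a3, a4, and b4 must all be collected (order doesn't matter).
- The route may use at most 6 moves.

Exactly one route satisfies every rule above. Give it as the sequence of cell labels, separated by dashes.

b3 - b4 - a4 - a3 - a2 - b2 - b1

Any route must reach a3, a4, and b4 and still end at b1 within 6 moves, so the order of the required stops is forced.
Route from b3: down 1 to b4, left 1 to a4, up 2 to a2, right 1 to b2, up 1 to b1 — 6 moves in all.
Check: all required cells visited; 6 ≤ 6 moves.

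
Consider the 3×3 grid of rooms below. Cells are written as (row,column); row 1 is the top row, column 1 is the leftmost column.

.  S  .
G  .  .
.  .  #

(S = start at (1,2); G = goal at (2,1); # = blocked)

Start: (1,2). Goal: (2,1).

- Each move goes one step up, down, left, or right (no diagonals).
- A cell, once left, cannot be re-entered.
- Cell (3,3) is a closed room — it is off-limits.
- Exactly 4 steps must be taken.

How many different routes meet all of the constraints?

2

Need simple routes of exactly 4 moves from (1,2) to (2,1) (Manhattan distance 2, so 1 moves are spent on a detour and 1 undoing it).
Enumerating: (1,2) (2,2) (3,2) (3,1) (2,1) | (1,2) (1,3) (2,3) (2,2) (2,1).
That gives 2 routes.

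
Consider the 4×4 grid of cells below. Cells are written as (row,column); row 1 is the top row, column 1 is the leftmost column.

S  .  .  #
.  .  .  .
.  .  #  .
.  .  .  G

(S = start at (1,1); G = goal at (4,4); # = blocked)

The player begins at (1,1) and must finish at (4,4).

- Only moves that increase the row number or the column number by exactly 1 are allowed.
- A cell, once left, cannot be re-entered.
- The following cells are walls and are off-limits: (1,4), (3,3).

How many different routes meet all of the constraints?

A right/down-only route from (1,1) to (4,4) makes exactly 3 down-moves and 3 right-moves in some order.
With no other constraints that would be C(6,3) = 20 routes.
Subtract routes through each blocked cell (inclusion–exclusion for overlaps): − through (1,4): 1 − through (3,3): 12 → 7.
That gives 7 routes.

7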